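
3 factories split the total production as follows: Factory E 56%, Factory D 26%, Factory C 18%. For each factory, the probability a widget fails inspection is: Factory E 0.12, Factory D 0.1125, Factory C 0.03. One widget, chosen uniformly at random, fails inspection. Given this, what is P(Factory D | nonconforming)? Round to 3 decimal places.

0.287

By Bayes' rule, posterior ∝ prior × likelihood:
  Factory E: 0.56 × 0.12 = 0.0672
  Factory D: 0.26 × 0.1125 = 0.02925
  Factory C: 0.18 × 0.03 = 0.0054
Total = 0.10185.
P(Factory D | evidence) = 0.02925 / 0.10185 ≈ 0.287.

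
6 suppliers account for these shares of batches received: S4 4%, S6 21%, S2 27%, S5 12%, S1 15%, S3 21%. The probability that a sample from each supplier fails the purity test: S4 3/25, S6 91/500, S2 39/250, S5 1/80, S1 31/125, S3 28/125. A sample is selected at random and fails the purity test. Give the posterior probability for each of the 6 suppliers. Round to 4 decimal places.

Compute prior × likelihood for every hypothesis:
  S4: 0.04 × 0.12 = 0.0048
  S6: 0.21 × 0.182 = 0.03822
  S2: 0.27 × 0.156 = 0.04212
  S5: 0.12 × 0.0125 = 0.0015
  S1: 0.15 × 0.248 = 0.0372
  S3: 0.21 × 0.224 = 0.04704
Total = 0.17088.
P(S4 | off-spec) = 0.0048/0.17088 ≈ 0.0281
P(S6 | off-spec) = 0.03822/0.17088 ≈ 0.2237
P(S2 | off-spec) = 0.04212/0.17088 ≈ 0.2465
P(S5 | off-spec) = 0.0015/0.17088 ≈ 0.0088
P(S1 | off-spec) = 0.0372/0.17088 ≈ 0.2177
P(S3 | off-spec) = 0.04704/0.17088 ≈ 0.2753

S4 0.0281, S6 0.2237, S2 0.2465, S5 0.0088, S1 0.2177, S3 0.2753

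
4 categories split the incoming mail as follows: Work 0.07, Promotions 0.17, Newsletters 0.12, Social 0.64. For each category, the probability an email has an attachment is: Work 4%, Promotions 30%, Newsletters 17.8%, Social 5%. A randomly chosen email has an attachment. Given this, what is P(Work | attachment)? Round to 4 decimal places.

0.0261

By Bayes' rule, posterior ∝ prior × likelihood:
  Work: 0.07 × 0.04 = 0.0028
  Promotions: 0.17 × 0.3 = 0.051
  Newsletters: 0.12 × 0.178 = 0.02136
  Social: 0.64 × 0.05 = 0.032
Total = 0.10716.
P(Work | evidence) = 0.0028 / 0.10716 ≈ 0.0261.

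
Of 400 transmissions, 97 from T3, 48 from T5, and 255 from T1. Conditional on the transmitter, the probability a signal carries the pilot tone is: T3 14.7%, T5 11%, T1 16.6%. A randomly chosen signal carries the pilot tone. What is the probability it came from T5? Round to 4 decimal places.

0.0853

Prior × likelihood for each hypothesis:
  T3: 0.2425 × 0.147 = 0.0356475
  T5: 0.12 × 0.11 = 0.0132
  T1: 0.6375 × 0.166 = 0.105825
Total = 0.1546725.
P(T5 | evidence) = 0.0132 / 0.1546725 ≈ 0.0853.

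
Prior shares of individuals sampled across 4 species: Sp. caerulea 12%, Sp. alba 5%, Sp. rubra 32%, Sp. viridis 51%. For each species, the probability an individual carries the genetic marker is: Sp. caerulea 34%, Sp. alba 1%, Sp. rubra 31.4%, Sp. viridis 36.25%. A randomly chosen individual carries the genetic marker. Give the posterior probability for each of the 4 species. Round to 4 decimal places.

Prior × likelihood for each hypothesis:
  Sp. caerulea: 0.12 × 0.34 = 0.0408
  Sp. alba: 0.05 × 0.01 = 0.0005
  Sp. rubra: 0.32 × 0.314 = 0.10048
  Sp. viridis: 0.51 × 0.3625 = 0.184875
Total = 0.326655.
P(Sp. caerulea | marker) = 0.0408/0.326655 ≈ 0.1249
P(Sp. alba | marker) = 0.0005/0.326655 ≈ 0.0015
P(Sp. rubra | marker) = 0.10048/0.326655 ≈ 0.3076
P(Sp. viridis | marker) = 0.184875/0.326655 ≈ 0.5660
(Check: 0.1249+0.0015+0.3076+0.5660 = 1.0000.)

Sp. caerulea 0.1249, Sp. alba 0.0015, Sp. rubra 0.3076, Sp. viridis 0.5660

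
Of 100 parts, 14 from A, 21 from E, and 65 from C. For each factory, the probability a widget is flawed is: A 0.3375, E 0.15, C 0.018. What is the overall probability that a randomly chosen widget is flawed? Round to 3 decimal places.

0.090

Compute prior × likelihood for every hypothesis:
  A: 0.14 × 0.3375 = 0.04725
  E: 0.21 × 0.15 = 0.0315
  C: 0.65 × 0.018 = 0.0117
P(flawed) = 0.04725 + 0.0315 + 0.0117 = 0.09045 → 0.090.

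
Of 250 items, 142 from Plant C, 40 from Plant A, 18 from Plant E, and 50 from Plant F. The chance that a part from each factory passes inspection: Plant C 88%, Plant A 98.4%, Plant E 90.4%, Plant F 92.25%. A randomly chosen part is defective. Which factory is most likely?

Plant C

Taking complements, P(defective | each) = Plant C 0.12, Plant A 0.016, Plant E 0.096, Plant F 0.0775.
Unnormalized posteriors (prior × likelihood):
  Plant C: 0.568 × 0.12 = 0.06816
  Plant A: 0.16 × 0.016 = 0.00256
  Plant E: 0.072 × 0.096 = 0.006912
  Plant F: 0.2 × 0.0775 = 0.0155
Sum = 0.093132.
Largest term belongs to Plant C, so Plant C is most probable.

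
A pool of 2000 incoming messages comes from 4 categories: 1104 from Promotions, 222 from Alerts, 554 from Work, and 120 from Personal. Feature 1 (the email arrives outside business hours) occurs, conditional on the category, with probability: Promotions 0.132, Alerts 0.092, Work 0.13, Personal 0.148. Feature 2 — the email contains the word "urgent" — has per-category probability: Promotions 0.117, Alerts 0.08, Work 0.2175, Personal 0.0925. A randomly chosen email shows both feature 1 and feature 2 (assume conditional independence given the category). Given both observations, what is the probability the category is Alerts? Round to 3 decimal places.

0.045

By Bayes' rule, posterior ∝ prior × likelihood:
  Promotions: 0.552 × 0.132 × 0.117 = 0.008525088
  Alerts: 0.111 × 0.092 × 0.08 = 0.00081696
  Work: 0.277 × 0.13 × 0.2175 = 0.007832175
  Personal: 0.06 × 0.148 × 0.0925 = 0.0008214
Total = 0.017995623.
P(Alerts | evidence) = 0.00081696 / 0.017995623 ≈ 0.045.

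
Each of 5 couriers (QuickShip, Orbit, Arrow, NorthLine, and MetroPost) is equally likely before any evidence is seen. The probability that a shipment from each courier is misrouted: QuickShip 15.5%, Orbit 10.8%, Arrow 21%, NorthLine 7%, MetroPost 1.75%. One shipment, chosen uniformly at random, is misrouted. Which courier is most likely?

With a uniform prior (1/5 each), posterior ∝ likelihood:
  QuickShip: 0.155
  Orbit: 0.108
  Arrow: 0.21
  NorthLine: 0.07
  MetroPost: 0.0175
Sum = 0.5605.
Largest term belongs to Arrow, so Arrow is most probable.

Arrow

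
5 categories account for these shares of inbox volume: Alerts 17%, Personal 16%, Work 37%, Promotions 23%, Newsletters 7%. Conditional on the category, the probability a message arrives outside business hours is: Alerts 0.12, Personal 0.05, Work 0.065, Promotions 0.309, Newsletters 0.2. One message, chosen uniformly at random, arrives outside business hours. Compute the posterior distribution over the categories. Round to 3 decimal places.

Unnormalized posteriors (prior × likelihood):
  Alerts: 0.17 × 0.12 = 0.0204
  Personal: 0.16 × 0.05 = 0.008
  Work: 0.37 × 0.065 = 0.02405
  Promotions: 0.23 × 0.309 = 0.07107
  Newsletters: 0.07 × 0.2 = 0.014
Normalizing constant = 0.13752.
P(Alerts | off-hours) = 0.0204/0.13752 ≈ 0.148
P(Personal | off-hours) = 0.008/0.13752 ≈ 0.058
P(Work | off-hours) = 0.02405/0.13752 ≈ 0.175
P(Promotions | off-hours) = 0.07107/0.13752 ≈ 0.517
P(Newsletters | off-hours) = 0.014/0.13752 ≈ 0.102

Alerts 0.148, Personal 0.058, Work 0.175, Promotions 0.517, Newsletters 0.102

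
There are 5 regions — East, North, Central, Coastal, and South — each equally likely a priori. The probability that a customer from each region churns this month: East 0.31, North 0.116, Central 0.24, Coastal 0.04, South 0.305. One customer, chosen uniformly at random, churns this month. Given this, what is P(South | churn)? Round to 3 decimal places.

Since the prior is uniform, the posterior is proportional to the likelihood:
  East: 0.31
  North: 0.116
  Central: 0.24
  Coastal: 0.04
  South: 0.305
Sum = 1.011.
P(South | evidence) = 0.305 / 1.011 ≈ 0.302.

0.302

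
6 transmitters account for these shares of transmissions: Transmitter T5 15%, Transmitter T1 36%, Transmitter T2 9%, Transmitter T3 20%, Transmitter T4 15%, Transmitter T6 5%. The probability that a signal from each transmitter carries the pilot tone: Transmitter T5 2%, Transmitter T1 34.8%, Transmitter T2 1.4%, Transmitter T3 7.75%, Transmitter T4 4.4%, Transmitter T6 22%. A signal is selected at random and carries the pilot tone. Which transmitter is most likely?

Unnormalized posteriors (prior × likelihood):
  Transmitter T5: 0.15 × 0.02 = 0.003
  Transmitter T1: 0.36 × 0.348 = 0.12528
  Transmitter T2: 0.09 × 0.014 = 0.00126
  Transmitter T3: 0.2 × 0.0775 = 0.0155
  Transmitter T4: 0.15 × 0.044 = 0.0066
  Transmitter T6: 0.05 × 0.22 = 0.011
Sum = 0.16264.
Largest term belongs to Transmitter T1, so Transmitter T1 is most probable.

Transmitter T1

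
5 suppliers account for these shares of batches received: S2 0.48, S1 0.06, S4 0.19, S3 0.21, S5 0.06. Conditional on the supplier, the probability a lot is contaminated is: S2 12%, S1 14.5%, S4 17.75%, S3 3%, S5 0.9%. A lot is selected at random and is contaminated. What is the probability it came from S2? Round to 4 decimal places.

0.5390

Unnormalized posteriors (prior × likelihood):
  S2: 0.48 × 0.12 = 0.0576
  S1: 0.06 × 0.145 = 0.0087
  S4: 0.19 × 0.1775 = 0.033725
  S3: 0.21 × 0.03 = 0.0063
  S5: 0.06 × 0.009 = 0.00054
Total = 0.106865.
P(S2 | evidence) = 0.0576 / 0.106865 ≈ 0.5390.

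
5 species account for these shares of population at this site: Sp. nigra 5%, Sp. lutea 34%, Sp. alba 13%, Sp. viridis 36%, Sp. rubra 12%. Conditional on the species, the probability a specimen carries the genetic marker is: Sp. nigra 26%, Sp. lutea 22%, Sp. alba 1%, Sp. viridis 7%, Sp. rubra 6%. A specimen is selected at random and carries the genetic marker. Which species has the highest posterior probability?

Sp. lutea

Prior × likelihood for each hypothesis:
  Sp. nigra: 0.05 × 0.26 = 0.013
  Sp. lutea: 0.34 × 0.22 = 0.0748
  Sp. alba: 0.13 × 0.01 = 0.0013
  Sp. viridis: 0.36 × 0.07 = 0.0252
  Sp. rubra: 0.12 × 0.06 = 0.0072
Sum = 0.1215.
Largest term belongs to Sp. lutea, so Sp. lutea is most probable.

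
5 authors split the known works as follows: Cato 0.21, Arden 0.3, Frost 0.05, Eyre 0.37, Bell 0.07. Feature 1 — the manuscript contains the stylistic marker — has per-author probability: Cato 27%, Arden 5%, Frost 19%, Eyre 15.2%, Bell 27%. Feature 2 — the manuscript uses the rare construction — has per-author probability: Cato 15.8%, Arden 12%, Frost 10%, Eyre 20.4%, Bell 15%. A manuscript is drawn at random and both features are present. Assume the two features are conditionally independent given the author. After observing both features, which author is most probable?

Eyre

Unnormalized posteriors (prior × likelihood):
  Cato: 0.21 × 0.27 × 0.158 = 0.0089586
  Arden: 0.3 × 0.05 × 0.12 = 0.0018
  Frost: 0.05 × 0.19 × 0.1 = 0.00095
  Eyre: 0.37 × 0.152 × 0.204 = 0.01147296
  Bell: 0.07 × 0.27 × 0.15 = 0.002835
Normalizing constant = 0.02601656.
Largest term belongs to Eyre, so Eyre is most probable.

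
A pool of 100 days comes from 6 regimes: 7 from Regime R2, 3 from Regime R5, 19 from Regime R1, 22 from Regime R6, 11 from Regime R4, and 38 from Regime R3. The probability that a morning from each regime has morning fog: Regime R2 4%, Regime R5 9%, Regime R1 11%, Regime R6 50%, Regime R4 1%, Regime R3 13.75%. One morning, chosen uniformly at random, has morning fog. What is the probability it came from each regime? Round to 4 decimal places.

Regime R2 0.0148, Regime R5 0.0142, Regime R1 0.1101, Regime R6 0.5797, Regime R4 0.0058, Regime R3 0.2754

Unnormalized posteriors (prior × likelihood):
  Regime R2: 0.07 × 0.04 = 0.0028
  Regime R5: 0.03 × 0.09 = 0.0027
  Regime R1: 0.19 × 0.11 = 0.0209
  Regime R6: 0.22 × 0.5 = 0.11
  Regime R4: 0.11 × 0.01 = 0.0011
  Regime R3: 0.38 × 0.1375 = 0.05225
Sum = 0.18975.
P(Regime R2 | fog) = 0.0028/0.18975 ≈ 0.0148
P(Regime R5 | fog) = 0.0027/0.18975 ≈ 0.0142
P(Regime R1 | fog) = 0.0209/0.18975 ≈ 0.1101
P(Regime R6 | fog) = 0.11/0.18975 ≈ 0.5797
P(Regime R4 | fog) = 0.0011/0.18975 ≈ 0.0058
P(Regime R3 | fog) = 0.05225/0.18975 ≈ 0.2754
(Check: 0.0148+0.0142+0.1101+0.5797+0.0058+0.2754 = 1.0000.)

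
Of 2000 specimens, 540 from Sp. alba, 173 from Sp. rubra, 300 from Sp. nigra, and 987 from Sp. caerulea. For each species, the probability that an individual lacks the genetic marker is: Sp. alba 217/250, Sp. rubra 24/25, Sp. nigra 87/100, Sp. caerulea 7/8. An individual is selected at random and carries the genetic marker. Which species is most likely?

Taking complements, P(marker | each) = Sp. alba 0.132, Sp. rubra 0.04, Sp. nigra 0.13, Sp. caerulea 0.125.
By Bayes' rule, posterior ∝ prior × likelihood:
  Sp. alba: 0.27 × 0.132 = 0.03564
  Sp. rubra: 0.0865 × 0.04 = 0.00346
  Sp. nigra: 0.15 × 0.13 = 0.0195
  Sp. caerulea: 0.4935 × 0.125 = 0.0616875
Sum = 0.1202875.
Largest term belongs to Sp. caerulea, so Sp. caerulea is most probable.

Sp. caerulea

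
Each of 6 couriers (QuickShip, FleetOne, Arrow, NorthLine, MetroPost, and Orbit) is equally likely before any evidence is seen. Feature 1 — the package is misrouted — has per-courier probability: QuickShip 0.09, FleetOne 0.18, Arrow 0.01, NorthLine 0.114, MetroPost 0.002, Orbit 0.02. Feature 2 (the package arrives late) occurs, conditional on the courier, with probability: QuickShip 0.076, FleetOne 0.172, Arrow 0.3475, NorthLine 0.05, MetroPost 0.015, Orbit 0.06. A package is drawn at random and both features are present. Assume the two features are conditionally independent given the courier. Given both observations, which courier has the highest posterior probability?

FleetOne

With a uniform prior (1/6 each), posterior ∝ likelihood:
  QuickShip: 0.09 × 0.076 = 0.00684
  FleetOne: 0.18 × 0.172 = 0.03096
  Arrow: 0.01 × 0.3475 = 0.003475
  NorthLine: 0.114 × 0.05 = 0.0057
  MetroPost: 0.002 × 0.015 = 0.00003
  Orbit: 0.02 × 0.06 = 0.0012
Total = 0.048205.
Largest term belongs to FleetOne, so FleetOne is most probable.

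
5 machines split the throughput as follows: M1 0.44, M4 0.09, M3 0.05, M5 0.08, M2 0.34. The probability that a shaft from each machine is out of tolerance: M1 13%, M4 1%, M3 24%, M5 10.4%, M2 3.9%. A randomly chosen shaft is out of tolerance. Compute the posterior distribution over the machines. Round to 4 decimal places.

Compute prior × likelihood for every hypothesis:
  M1: 0.44 × 0.13 = 0.0572
  M4: 0.09 × 0.01 = 0.0009
  M3: 0.05 × 0.24 = 0.012
  M5: 0.08 × 0.104 = 0.00832
  M2: 0.34 × 0.039 = 0.01326
Normalizing constant = 0.09168.
P(M1 | oversize) = 0.0572/0.09168 ≈ 0.6239
P(M4 | oversize) = 0.0009/0.09168 ≈ 0.0098
P(M3 | oversize) = 0.012/0.09168 ≈ 0.1309
P(M5 | oversize) = 0.00832/0.09168 ≈ 0.0908
P(M2 | oversize) = 0.01326/0.09168 ≈ 0.1446
(Check: 0.6239+0.0098+0.1309+0.0908+0.1446 = 1.0000.)

M1 0.6239, M4 0.0098, M3 0.1309, M5 0.0908, M2 0.1446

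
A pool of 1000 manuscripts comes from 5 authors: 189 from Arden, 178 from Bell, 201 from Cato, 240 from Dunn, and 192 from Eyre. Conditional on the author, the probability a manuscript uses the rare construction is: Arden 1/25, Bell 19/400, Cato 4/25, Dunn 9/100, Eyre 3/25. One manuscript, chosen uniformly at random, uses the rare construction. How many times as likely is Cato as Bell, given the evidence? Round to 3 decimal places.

Prior × likelihood for each hypothesis:
  Arden: 0.189 × 0.04 = 0.00756
  Bell: 0.178 × 0.0475 = 0.008455
  Cato: 0.201 × 0.16 = 0.03216
  Dunn: 0.24 × 0.09 = 0.0216
  Eyre: 0.192 × 0.12 = 0.02304
Total = 0.092815.
The ratio is 0.03216 / 0.008455 (the normalizer cancels) = 3.804.

3.804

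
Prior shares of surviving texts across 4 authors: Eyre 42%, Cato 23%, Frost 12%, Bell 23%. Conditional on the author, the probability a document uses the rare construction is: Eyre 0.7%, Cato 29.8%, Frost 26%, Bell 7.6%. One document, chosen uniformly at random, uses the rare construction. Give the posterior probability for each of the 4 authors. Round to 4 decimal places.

Eyre 0.0245, Cato 0.5704, Frost 0.2597, Bell 0.1455

Compute prior × likelihood for every hypothesis:
  Eyre: 0.42 × 0.007 = 0.00294
  Cato: 0.23 × 0.298 = 0.06854
  Frost: 0.12 × 0.26 = 0.0312
  Bell: 0.23 × 0.076 = 0.01748
Normalizing constant = 0.12016.
P(Eyre | rare-form) = 0.00294/0.12016 ≈ 0.0245
P(Cato | rare-form) = 0.06854/0.12016 ≈ 0.5704
P(Frost | rare-form) = 0.0312/0.12016 ≈ 0.2597
P(Bell | rare-form) = 0.01748/0.12016 ≈ 0.1455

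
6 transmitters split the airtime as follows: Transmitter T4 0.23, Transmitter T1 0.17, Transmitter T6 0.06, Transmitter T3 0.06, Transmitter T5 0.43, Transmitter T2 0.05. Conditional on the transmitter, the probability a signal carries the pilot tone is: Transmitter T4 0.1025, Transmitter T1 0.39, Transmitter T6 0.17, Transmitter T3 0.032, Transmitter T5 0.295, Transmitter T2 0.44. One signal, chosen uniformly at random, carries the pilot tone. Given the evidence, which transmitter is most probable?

By Bayes' rule, posterior ∝ prior × likelihood:
  Transmitter T4: 0.23 × 0.1025 = 0.023575
  Transmitter T1: 0.17 × 0.39 = 0.0663
  Transmitter T6: 0.06 × 0.17 = 0.0102
  Transmitter T3: 0.06 × 0.032 = 0.00192
  Transmitter T5: 0.43 × 0.295 = 0.12685
  Transmitter T2: 0.05 × 0.44 = 0.022
Sum = 0.250845.
Largest term belongs to Transmitter T5, so Transmitter T5 is most probable.

Transmitter T5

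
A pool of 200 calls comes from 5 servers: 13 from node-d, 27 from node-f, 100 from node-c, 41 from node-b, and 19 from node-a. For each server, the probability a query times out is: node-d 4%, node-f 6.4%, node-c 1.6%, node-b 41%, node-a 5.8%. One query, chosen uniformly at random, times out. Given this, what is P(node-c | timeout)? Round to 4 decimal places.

0.0735

Unnormalized posteriors (prior × likelihood):
  node-d: 0.065 × 0.04 = 0.0026
  node-f: 0.135 × 0.064 = 0.00864
  node-c: 0.5 × 0.016 = 0.008
  node-b: 0.205 × 0.41 = 0.08405
  node-a: 0.095 × 0.058 = 0.00551
Sum = 0.1088.
P(node-c | evidence) = 0.008 / 0.1088 ≈ 0.0735.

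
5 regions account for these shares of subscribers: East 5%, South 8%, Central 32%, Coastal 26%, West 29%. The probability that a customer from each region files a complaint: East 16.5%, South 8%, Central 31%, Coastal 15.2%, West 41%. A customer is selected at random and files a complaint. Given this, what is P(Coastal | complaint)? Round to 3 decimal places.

0.145

Compute prior × likelihood for every hypothesis:
  East: 0.05 × 0.165 = 0.00825
  South: 0.08 × 0.08 = 0.0064
  Central: 0.32 × 0.31 = 0.0992
  Coastal: 0.26 × 0.152 = 0.03952
  West: 0.29 × 0.41 = 0.1189
Normalizing constant = 0.27227.
P(Coastal | evidence) = 0.03952 / 0.27227 ≈ 0.145.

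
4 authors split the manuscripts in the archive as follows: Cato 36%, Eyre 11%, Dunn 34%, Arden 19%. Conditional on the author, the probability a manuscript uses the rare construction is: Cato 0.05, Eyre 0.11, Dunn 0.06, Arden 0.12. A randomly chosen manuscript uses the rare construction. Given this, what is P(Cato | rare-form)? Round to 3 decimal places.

0.246

By Bayes' rule, posterior ∝ prior × likelihood:
  Cato: 0.36 × 0.05 = 0.018
  Eyre: 0.11 × 0.11 = 0.0121
  Dunn: 0.34 × 0.06 = 0.0204
  Arden: 0.19 × 0.12 = 0.0228
Total = 0.0733.
P(Cato | evidence) = 0.018 / 0.0733 ≈ 0.246.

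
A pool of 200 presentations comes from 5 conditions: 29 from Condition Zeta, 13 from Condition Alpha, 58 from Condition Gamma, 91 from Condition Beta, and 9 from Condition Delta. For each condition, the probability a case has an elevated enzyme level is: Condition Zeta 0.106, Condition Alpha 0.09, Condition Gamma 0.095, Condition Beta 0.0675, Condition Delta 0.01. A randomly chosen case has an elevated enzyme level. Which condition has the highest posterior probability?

Condition Beta

Compute prior × likelihood for every hypothesis:
  Condition Zeta: 0.145 × 0.106 = 0.01537
  Condition Alpha: 0.065 × 0.09 = 0.00585
  Condition Gamma: 0.29 × 0.095 = 0.02755
  Condition Beta: 0.455 × 0.0675 = 0.0307125
  Condition Delta: 0.045 × 0.01 = 0.00045
Normalizing constant = 0.0799325.
Largest term belongs to Condition Beta, so Condition Beta is most probable.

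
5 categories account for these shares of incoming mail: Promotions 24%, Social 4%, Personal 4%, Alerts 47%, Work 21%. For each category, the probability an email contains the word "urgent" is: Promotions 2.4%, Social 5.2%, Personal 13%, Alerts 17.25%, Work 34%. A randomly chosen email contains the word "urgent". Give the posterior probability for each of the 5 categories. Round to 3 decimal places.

Promotions 0.035, Social 0.013, Personal 0.031, Alerts 0.490, Work 0.431

By Bayes' rule, posterior ∝ prior × likelihood:
  Promotions: 0.24 × 0.024 = 0.00576
  Social: 0.04 × 0.052 = 0.00208
  Personal: 0.04 × 0.13 = 0.0052
  Alerts: 0.47 × 0.1725 = 0.081075
  Work: 0.21 × 0.34 = 0.0714
Total = 0.165515.
P(Promotions | urgent-flag) = 0.00576/0.165515 ≈ 0.035
P(Social | urgent-flag) = 0.00208/0.165515 ≈ 0.013
P(Personal | urgent-flag) = 0.0052/0.165515 ≈ 0.031
P(Alerts | urgent-flag) = 0.081075/0.165515 ≈ 0.490
P(Work | urgent-flag) = 0.0714/0.165515 ≈ 0.431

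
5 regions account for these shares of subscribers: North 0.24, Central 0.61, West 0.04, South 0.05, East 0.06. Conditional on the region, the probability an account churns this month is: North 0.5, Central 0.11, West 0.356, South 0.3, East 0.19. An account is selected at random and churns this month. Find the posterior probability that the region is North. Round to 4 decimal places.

Compute prior × likelihood for every hypothesis:
  North: 0.24 × 0.5 = 0.12
  Central: 0.61 × 0.11 = 0.0671
  West: 0.04 × 0.356 = 0.01424
  South: 0.05 × 0.3 = 0.015
  East: 0.06 × 0.19 = 0.0114
Total = 0.22774.
P(North | evidence) = 0.12 / 0.22774 ≈ 0.5269.

0.5269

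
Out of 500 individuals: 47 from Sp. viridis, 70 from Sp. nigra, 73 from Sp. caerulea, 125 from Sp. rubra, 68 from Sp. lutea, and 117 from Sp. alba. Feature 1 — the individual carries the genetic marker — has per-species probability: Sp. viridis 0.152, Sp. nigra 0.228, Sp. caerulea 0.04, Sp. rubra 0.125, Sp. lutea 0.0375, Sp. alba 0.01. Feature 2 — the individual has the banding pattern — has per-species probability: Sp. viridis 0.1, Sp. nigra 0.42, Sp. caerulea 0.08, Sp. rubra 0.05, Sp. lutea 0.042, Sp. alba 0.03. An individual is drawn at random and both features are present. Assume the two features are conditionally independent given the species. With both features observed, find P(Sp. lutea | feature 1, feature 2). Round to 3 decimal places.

Prior × likelihood for each hypothesis:
  Sp. viridis: 0.094 × 0.152 × 0.1 = 0.0014288
  Sp. nigra: 0.14 × 0.228 × 0.42 = 0.0134064
  Sp. caerulea: 0.146 × 0.04 × 0.08 = 0.0004672
  Sp. rubra: 0.25 × 0.125 × 0.05 = 0.0015625
  Sp. lutea: 0.136 × 0.0375 × 0.042 = 0.0002142
  Sp. alba: 0.234 × 0.01 × 0.03 = 0.0000702
Total = 0.0171493.
P(Sp. lutea | evidence) = 0.0002142 / 0.0171493 ≈ 0.012.

0.012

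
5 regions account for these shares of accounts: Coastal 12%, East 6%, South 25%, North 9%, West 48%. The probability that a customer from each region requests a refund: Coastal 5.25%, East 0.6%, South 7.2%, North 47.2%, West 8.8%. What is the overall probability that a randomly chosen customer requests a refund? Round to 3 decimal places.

0.109

Unnormalized posteriors (prior × likelihood):
  Coastal: 0.12 × 0.0525 = 0.0063
  East: 0.06 × 0.006 = 0.00036
  South: 0.25 × 0.072 = 0.018
  North: 0.09 × 0.472 = 0.04248
  West: 0.48 × 0.088 = 0.04224
P(refund) = 0.0063 + 0.00036 + 0.018 + 0.04248 + 0.04224 = 0.10938 → 0.109.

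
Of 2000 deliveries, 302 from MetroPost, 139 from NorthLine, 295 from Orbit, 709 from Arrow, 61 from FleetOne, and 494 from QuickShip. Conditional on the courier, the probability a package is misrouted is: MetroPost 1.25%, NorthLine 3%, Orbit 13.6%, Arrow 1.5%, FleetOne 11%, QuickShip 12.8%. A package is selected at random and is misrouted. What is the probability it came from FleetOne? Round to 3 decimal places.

Unnormalized posteriors (prior × likelihood):
  MetroPost: 0.151 × 0.0125 = 0.0018875
  NorthLine: 0.0695 × 0.03 = 0.002085
  Orbit: 0.1475 × 0.136 = 0.02006
  Arrow: 0.3545 × 0.015 = 0.0053175
  FleetOne: 0.0305 × 0.11 = 0.003355
  QuickShip: 0.247 × 0.128 = 0.031616
Normalizing constant = 0.064321.
P(FleetOne | evidence) = 0.003355 / 0.064321 ≈ 0.052.

0.052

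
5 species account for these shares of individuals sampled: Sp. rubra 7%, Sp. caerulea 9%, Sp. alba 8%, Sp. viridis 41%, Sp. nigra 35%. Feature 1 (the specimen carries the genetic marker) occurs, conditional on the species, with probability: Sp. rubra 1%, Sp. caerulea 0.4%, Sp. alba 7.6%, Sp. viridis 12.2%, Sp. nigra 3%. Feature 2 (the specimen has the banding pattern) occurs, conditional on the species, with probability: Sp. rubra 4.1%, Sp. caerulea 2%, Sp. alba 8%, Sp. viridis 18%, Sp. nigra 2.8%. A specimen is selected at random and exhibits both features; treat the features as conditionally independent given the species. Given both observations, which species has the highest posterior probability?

By Bayes' rule, posterior ∝ prior × likelihood:
  Sp. rubra: 0.07 × 0.01 × 0.041 = 0.0000287
  Sp. caerulea: 0.09 × 0.004 × 0.02 = 0.0000072
  Sp. alba: 0.08 × 0.076 × 0.08 = 0.0004864
  Sp. viridis: 0.41 × 0.122 × 0.18 = 0.0090036
  Sp. nigra: 0.35 × 0.03 × 0.028 = 0.000294
Normalizing constant = 0.0098199.
Largest term belongs to Sp. viridis, so Sp. viridis is most probable.

Sp. viridis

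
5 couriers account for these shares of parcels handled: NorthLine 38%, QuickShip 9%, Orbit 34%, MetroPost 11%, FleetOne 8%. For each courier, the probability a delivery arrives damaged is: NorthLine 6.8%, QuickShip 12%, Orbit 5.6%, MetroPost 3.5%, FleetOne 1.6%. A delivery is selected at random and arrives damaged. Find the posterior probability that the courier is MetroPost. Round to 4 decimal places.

0.0633

Prior × likelihood for each hypothesis:
  NorthLine: 0.38 × 0.068 = 0.02584
  QuickShip: 0.09 × 0.12 = 0.0108
  Orbit: 0.34 × 0.056 = 0.01904
  MetroPost: 0.11 × 0.035 = 0.00385
  FleetOne: 0.08 × 0.016 = 0.00128
Total = 0.06081.
P(MetroPost | evidence) = 0.00385 / 0.06081 ≈ 0.0633.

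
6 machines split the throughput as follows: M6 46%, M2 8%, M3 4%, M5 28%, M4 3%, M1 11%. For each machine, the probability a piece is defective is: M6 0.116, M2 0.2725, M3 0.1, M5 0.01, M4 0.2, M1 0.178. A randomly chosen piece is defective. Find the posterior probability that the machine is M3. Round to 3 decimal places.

0.037

Unnormalized posteriors (prior × likelihood):
  M6: 0.46 × 0.116 = 0.05336
  M2: 0.08 × 0.2725 = 0.0218
  M3: 0.04 × 0.1 = 0.004
  M5: 0.28 × 0.01 = 0.0028
  M4: 0.03 × 0.2 = 0.006
  M1: 0.11 × 0.178 = 0.01958
Total = 0.10754.
P(M3 | evidence) = 0.004 / 0.10754 ≈ 0.037.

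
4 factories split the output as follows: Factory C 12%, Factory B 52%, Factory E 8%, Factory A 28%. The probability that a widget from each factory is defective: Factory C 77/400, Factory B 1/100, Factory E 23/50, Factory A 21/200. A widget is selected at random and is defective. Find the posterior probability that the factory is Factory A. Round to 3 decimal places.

0.311

Compute prior × likelihood for every hypothesis:
  Factory C: 0.12 × 0.1925 = 0.0231
  Factory B: 0.52 × 0.01 = 0.0052
  Factory E: 0.08 × 0.46 = 0.0368
  Factory A: 0.28 × 0.105 = 0.0294
Sum = 0.0945.
P(Factory A | evidence) = 0.0294 / 0.0945 ≈ 0.311.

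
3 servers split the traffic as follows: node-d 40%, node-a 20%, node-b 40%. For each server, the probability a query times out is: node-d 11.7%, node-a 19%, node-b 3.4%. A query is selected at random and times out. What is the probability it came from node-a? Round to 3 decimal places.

Compute prior × likelihood for every hypothesis:
  node-d: 0.4 × 0.117 = 0.0468
  node-a: 0.2 × 0.19 = 0.038
  node-b: 0.4 × 0.034 = 0.0136
Total = 0.0984.
P(node-a | evidence) = 0.038 / 0.0984 ≈ 0.386.

0.386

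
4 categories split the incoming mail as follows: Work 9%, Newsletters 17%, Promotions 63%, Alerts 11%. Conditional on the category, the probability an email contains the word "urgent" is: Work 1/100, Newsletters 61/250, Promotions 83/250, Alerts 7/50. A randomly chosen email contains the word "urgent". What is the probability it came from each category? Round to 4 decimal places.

Compute prior × likelihood for every hypothesis:
  Work: 0.09 × 0.01 = 0.0009
  Newsletters: 0.17 × 0.244 = 0.04148
  Promotions: 0.63 × 0.332 = 0.20916
  Alerts: 0.11 × 0.14 = 0.0154
Total = 0.26694.
P(Work | urgent-flag) = 0.0009/0.26694 ≈ 0.0034
P(Newsletters | urgent-flag) = 0.04148/0.26694 ≈ 0.1554
P(Promotions | urgent-flag) = 0.20916/0.26694 ≈ 0.7835
P(Alerts | urgent-flag) = 0.0154/0.26694 ≈ 0.0577

Work 0.0034, Newsletters 0.1554, Promotions 0.7835, Alerts 0.0577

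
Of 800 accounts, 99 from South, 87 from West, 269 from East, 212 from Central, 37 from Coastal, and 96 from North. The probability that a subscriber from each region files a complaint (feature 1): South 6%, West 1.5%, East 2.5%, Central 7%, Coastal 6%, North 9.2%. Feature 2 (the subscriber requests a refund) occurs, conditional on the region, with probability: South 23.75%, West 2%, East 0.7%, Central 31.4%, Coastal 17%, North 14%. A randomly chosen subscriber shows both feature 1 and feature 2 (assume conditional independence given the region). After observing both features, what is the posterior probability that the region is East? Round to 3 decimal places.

0.006

Unnormalized posteriors (prior × likelihood):
  South: 0.12375 × 0.06 × 0.2375 = 0.0017634375
  West: 0.10875 × 0.015 × 0.02 = 0.000032625
  East: 0.33625 × 0.025 × 0.007 = 0.00005884375
  Central: 0.265 × 0.07 × 0.314 = 0.0058247
  Coastal: 0.04625 × 0.06 × 0.17 = 0.00047175
  North: 0.12 × 0.092 × 0.14 = 0.0015456
Normalizing constant = 0.00969695625.
P(East | evidence) = 0.00005884375 / 0.00969695625 ≈ 0.006.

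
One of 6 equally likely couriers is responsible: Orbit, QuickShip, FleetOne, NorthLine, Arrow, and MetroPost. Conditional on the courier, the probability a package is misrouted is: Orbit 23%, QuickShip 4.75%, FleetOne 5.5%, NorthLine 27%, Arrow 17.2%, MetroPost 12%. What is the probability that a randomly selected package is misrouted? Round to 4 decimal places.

With a uniform prior (1/6 each), posterior ∝ likelihood:
  Orbit: 0.23
  QuickShip: 0.0475
  FleetOne: 0.055
  NorthLine: 0.27
  Arrow: 0.172
  MetroPost: 0.12
P(misrouted) = (1/6) × (0.23 + 0.0475 + 0.055 + 0.27 + 0.172 + 0.12) = 0.8945/6 ≈ 0.1491.

0.1491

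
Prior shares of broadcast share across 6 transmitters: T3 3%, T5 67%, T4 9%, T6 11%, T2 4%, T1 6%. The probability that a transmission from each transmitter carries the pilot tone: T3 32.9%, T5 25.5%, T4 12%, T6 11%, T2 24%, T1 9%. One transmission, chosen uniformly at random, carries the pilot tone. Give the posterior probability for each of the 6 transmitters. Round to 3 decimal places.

T3 0.045, T5 0.781, T4 0.049, T6 0.055, T2 0.044, T1 0.025

Unnormalized posteriors (prior × likelihood):
  T3: 0.03 × 0.329 = 0.00987
  T5: 0.67 × 0.255 = 0.17085
  T4: 0.09 × 0.12 = 0.0108
  T6: 0.11 × 0.11 = 0.0121
  T2: 0.04 × 0.24 = 0.0096
  T1: 0.06 × 0.09 = 0.0054
Normalizing constant = 0.21862.
P(T3 | pilot) = 0.00987/0.21862 ≈ 0.045
P(T5 | pilot) = 0.17085/0.21862 ≈ 0.781
P(T4 | pilot) = 0.0108/0.21862 ≈ 0.049
P(T6 | pilot) = 0.0121/0.21862 ≈ 0.055
P(T2 | pilot) = 0.0096/0.21862 ≈ 0.044
P(T1 | pilot) = 0.0054/0.21862 ≈ 0.025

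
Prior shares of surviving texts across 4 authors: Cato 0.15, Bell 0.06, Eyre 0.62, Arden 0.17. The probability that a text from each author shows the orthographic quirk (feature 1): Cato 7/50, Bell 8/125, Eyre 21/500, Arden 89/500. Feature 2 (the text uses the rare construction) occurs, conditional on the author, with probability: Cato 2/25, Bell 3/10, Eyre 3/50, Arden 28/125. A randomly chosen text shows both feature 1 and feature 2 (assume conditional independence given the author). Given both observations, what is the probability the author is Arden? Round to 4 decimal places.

0.6067

Prior × likelihood for each hypothesis:
  Cato: 0.15 × 0.14 × 0.08 = 0.00168
  Bell: 0.06 × 0.064 × 0.3 = 0.001152
  Eyre: 0.62 × 0.042 × 0.06 = 0.0015624
  Arden: 0.17 × 0.178 × 0.224 = 0.00677824
Sum = 0.01117264.
P(Arden | evidence) = 0.00677824 / 0.01117264 ≈ 0.6067.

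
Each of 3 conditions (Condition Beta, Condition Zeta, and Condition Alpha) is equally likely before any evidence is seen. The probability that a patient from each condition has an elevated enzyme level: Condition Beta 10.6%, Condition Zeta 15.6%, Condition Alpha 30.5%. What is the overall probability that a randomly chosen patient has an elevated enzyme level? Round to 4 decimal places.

Since the prior is uniform, the posterior is proportional to the likelihood:
  Condition Beta: 0.106
  Condition Zeta: 0.156
  Condition Alpha: 0.305
P(elevated) = (1/3) × (0.106 + 0.156 + 0.305) = 0.567/3 ≈ 0.1890.

0.1890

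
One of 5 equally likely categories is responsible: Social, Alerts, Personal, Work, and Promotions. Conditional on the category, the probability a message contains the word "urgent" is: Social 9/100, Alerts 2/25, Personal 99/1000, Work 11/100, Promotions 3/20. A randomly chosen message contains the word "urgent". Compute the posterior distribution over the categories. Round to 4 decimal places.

Since the prior is uniform, the posterior is proportional to the likelihood:
  Social: 0.09
  Alerts: 0.08
  Personal: 0.099
  Work: 0.11
  Promotions: 0.15
Total = 0.529.
P(Social | urgent-flag) = 0.09/0.529 ≈ 0.1701
P(Alerts | urgent-flag) = 0.08/0.529 ≈ 0.1512
P(Personal | urgent-flag) = 0.099/0.529 ≈ 0.1871
P(Work | urgent-flag) = 0.11/0.529 ≈ 0.2079
P(Promotions | urgent-flag) = 0.15/0.529 ≈ 0.2836
(Check: 0.1701+0.1512+0.1871+0.2079+0.2836 = 0.9999.)

Social 0.1701, Alerts 0.1512, Personal 0.1871, Work 0.2079, Promotions 0.2836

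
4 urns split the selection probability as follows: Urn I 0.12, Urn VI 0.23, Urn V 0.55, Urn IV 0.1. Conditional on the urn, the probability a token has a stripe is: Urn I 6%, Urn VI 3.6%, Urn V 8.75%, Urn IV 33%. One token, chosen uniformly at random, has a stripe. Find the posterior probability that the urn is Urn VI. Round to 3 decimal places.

Compute prior × likelihood for every hypothesis:
  Urn I: 0.12 × 0.06 = 0.0072
  Urn VI: 0.23 × 0.036 = 0.00828
  Urn V: 0.55 × 0.0875 = 0.048125
  Urn IV: 0.1 × 0.33 = 0.033
Sum = 0.096605.
P(Urn VI | evidence) = 0.00828 / 0.096605 ≈ 0.086.

0.086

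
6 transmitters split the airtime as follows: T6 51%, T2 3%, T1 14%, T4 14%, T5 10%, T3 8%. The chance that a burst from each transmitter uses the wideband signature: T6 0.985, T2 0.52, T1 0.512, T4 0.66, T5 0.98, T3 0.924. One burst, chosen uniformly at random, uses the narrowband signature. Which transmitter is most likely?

T1

Taking complements, P(narrowband | each) = T6 0.015, T2 0.48, T1 0.488, T4 0.34, T5 0.02, T3 0.076.
Unnormalized posteriors (prior × likelihood):
  T6: 0.51 × 0.015 = 0.00765
  T2: 0.03 × 0.48 = 0.0144
  T1: 0.14 × 0.488 = 0.06832
  T4: 0.14 × 0.34 = 0.0476
  T5: 0.1 × 0.02 = 0.002
  T3: 0.08 × 0.076 = 0.00608
Normalizing constant = 0.14605.
Largest term belongs to T1, so T1 is most probable.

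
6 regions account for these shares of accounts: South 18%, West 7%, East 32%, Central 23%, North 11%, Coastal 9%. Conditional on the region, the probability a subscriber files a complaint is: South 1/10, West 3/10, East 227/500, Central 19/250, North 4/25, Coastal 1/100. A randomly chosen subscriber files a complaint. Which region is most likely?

By Bayes' rule, posterior ∝ prior × likelihood:
  South: 0.18 × 0.1 = 0.018
  West: 0.07 × 0.3 = 0.021
  East: 0.32 × 0.454 = 0.14528
  Central: 0.23 × 0.076 = 0.01748
  North: 0.11 × 0.16 = 0.0176
  Coastal: 0.09 × 0.01 = 0.0009
Sum = 0.22026.
Largest term belongs to East, so East is most probable.

East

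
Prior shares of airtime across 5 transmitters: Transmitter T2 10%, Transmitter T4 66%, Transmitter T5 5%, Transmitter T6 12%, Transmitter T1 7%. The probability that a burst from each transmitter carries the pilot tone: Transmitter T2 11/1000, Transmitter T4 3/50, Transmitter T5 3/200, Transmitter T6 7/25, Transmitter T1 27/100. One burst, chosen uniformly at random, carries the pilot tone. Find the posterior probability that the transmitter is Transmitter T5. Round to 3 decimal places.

0.008

Prior × likelihood for each hypothesis:
  Transmitter T2: 0.1 × 0.011 = 0.0011
  Transmitter T4: 0.66 × 0.06 = 0.0396
  Transmitter T5: 0.05 × 0.015 = 0.00075
  Transmitter T6: 0.12 × 0.28 = 0.0336
  Transmitter T1: 0.07 × 0.27 = 0.0189
Normalizing constant = 0.09395.
P(Transmitter T5 | evidence) = 0.00075 / 0.09395 ≈ 0.008.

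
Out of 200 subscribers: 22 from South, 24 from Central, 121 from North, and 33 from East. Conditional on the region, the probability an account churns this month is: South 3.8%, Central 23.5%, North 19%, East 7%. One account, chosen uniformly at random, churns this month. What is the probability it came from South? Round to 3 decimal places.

Compute prior × likelihood for every hypothesis:
  South: 0.11 × 0.038 = 0.00418
  Central: 0.12 × 0.235 = 0.0282
  North: 0.605 × 0.19 = 0.11495
  East: 0.165 × 0.07 = 0.01155
Total = 0.15888.
P(South | evidence) = 0.00418 / 0.15888 ≈ 0.026.

0.026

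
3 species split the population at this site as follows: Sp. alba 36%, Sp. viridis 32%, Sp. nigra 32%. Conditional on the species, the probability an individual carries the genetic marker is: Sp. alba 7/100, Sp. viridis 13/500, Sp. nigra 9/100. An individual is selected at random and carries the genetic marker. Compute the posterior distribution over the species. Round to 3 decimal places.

Prior × likelihood for each hypothesis:
  Sp. alba: 0.36 × 0.07 = 0.0252
  Sp. viridis: 0.32 × 0.026 = 0.00832
  Sp. nigra: 0.32 × 0.09 = 0.0288
Sum = 0.06232.
P(Sp. alba | marker) = 0.0252/0.06232 ≈ 0.404
P(Sp. viridis | marker) = 0.00832/0.06232 ≈ 0.134
P(Sp. nigra | marker) = 0.0288/0.06232 ≈ 0.462
(Check: 0.404+0.134+0.462 = 1.000.)

Sp. alba 0.404, Sp. viridis 0.134, Sp. nigra 0.462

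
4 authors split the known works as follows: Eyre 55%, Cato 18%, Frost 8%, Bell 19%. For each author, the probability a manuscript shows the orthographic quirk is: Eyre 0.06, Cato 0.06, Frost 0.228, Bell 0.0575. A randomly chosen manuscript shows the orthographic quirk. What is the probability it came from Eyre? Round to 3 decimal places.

Prior × likelihood for each hypothesis:
  Eyre: 0.55 × 0.06 = 0.033
  Cato: 0.18 × 0.06 = 0.0108
  Frost: 0.08 × 0.228 = 0.01824
  Bell: 0.19 × 0.0575 = 0.010925
Total = 0.072965.
P(Eyre | evidence) = 0.033 / 0.072965 ≈ 0.452.

0.452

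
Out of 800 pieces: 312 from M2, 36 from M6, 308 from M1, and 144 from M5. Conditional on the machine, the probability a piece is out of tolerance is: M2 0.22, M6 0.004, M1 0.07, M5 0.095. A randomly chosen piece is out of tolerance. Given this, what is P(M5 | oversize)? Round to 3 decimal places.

0.132

By Bayes' rule, posterior ∝ prior × likelihood:
  M2: 0.39 × 0.22 = 0.0858
  M6: 0.045 × 0.004 = 0.00018
  M1: 0.385 × 0.07 = 0.02695
  M5: 0.18 × 0.095 = 0.0171
Sum = 0.13003.
P(M5 | evidence) = 0.0171 / 0.13003 ≈ 0.132.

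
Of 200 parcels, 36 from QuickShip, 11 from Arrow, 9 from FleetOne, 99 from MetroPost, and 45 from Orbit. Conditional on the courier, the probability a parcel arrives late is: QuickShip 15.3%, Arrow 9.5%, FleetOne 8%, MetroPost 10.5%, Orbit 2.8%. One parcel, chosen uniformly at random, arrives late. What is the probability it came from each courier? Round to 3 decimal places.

QuickShip 0.291, Arrow 0.055, FleetOne 0.038, MetroPost 0.549, Orbit 0.067

Prior × likelihood for each hypothesis:
  QuickShip: 0.18 × 0.153 = 0.02754
  Arrow: 0.055 × 0.095 = 0.005225
  FleetOne: 0.045 × 0.08 = 0.0036
  MetroPost: 0.495 × 0.105 = 0.051975
  Orbit: 0.225 × 0.028 = 0.0063
Sum = 0.09464.
P(QuickShip | late) = 0.02754/0.09464 ≈ 0.291
P(Arrow | late) = 0.005225/0.09464 ≈ 0.055
P(FleetOne | late) = 0.0036/0.09464 ≈ 0.038
P(MetroPost | late) = 0.051975/0.09464 ≈ 0.549
P(Orbit | late) = 0.0063/0.09464 ≈ 0.067
(Check: 0.291+0.055+0.038+0.549+0.067 = 1.000.)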